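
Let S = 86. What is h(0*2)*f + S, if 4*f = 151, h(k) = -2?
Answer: 21/2 ≈ 10.500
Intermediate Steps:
f = 151/4 (f = (¼)*151 = 151/4 ≈ 37.750)
h(0*2)*f + S = -2*151/4 + 86 = -151/2 + 86 = 21/2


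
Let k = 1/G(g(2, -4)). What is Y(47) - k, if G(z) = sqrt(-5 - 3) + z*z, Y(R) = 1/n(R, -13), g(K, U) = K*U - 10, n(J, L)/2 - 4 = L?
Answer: (-sqrt(2) + 171*I)/(18*(sqrt(2) - 162*I)) ≈ -0.058642 + 2.6942e-5*I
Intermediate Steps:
n(J, L) = 8 + 2*L
g(K, U) = -10 + K*U
Y(R) = -1/18 (Y(R) = 1/(8 + 2*(-13)) = 1/(8 - 26) = 1/(-18) = -1/18)
G(z) = z**2 + 2*I*sqrt(2) (G(z) = sqrt(-8) + z**2 = 2*I*sqrt(2) + z**2 = z**2 + 2*I*sqrt(2))
k = 1/(324 + 2*I*sqrt(2)) (k = 1/((-10 + 2*(-4))**2 + 2*I*sqrt(2)) = 1/((-10 - 8)**2 + 2*I*sqrt(2)) = 1/((-18)**2 + 2*I*sqrt(2)) = 1/(324 + 2*I*sqrt(2)) ≈ 0.0030862 - 2.694e-5*I)
Y(47) - k = -1/18 - (81/26246 - I*sqrt(2)/52492) = -1/18 + (-81/26246 + I*sqrt(2)/52492) = -6926/118107 + I*sqrt(2)/52492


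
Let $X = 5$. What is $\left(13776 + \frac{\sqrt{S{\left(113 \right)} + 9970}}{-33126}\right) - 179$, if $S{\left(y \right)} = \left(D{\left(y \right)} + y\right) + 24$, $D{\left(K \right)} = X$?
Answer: $13597 - \frac{4 \sqrt{158}}{16563} \approx 13597.0$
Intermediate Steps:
$D{\left(K \right)} = 5$
$S{\left(y \right)} = 29 + y$ ($S{\left(y \right)} = \left(5 + y\right) + 24 = 29 + y$)
$\left(13776 + \frac{\sqrt{S{\left(113 \right)} + 9970}}{-33126}\right) - 179 = \left(13776 + \frac{\sqrt{\left(29 + 113\right) + 9970}}{-33126}\right) - 179 = \left(13776 + \sqrt{142 + 9970} \left(- \frac{1}{33126}\right)\right) - 179 = \left(13776 + \sqrt{10112} \left(- \frac{1}{33126}\right)\right) - 179 = \left(13776 + 8 \sqrt{158} \left(- \frac{1}{33126}\right)\right) - 179 = \left(13776 - \frac{4 \sqrt{158}}{16563}\right) - 179 = 13597 - \frac{4 \sqrt{158}}{16563}$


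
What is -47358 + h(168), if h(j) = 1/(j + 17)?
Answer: -8761229/185 ≈ -47358.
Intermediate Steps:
h(j) = 1/(17 + j)
-47358 + h(168) = -47358 + 1/(17 + 168) = -47358 + 1/185 = -8761229/185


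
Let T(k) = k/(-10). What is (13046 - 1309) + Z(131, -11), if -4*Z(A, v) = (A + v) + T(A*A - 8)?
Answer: 485433/40 ≈ 12136.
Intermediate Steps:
T(k) = -k/10 (T(k) = k*(-⅒) = -k/10)
Z(A, v) = -⅕ - A/4 - v/4 + A²/40 (Z(A, v) = -((A + v) - (A*A - 8)/10)/4 = -((A + v) - (A² - 8)/10)/4 = -((A + v) - (-8 + A²)/10)/4 = -((A + v) + (⅘ - A²/10))/4 = -(⅘ + A + v - A²/10)/4 = -⅕ - A/4 - v/4 + A²/40)
(13046 - 1309) + Z(131, -11) = (13046 - 1309) + (-⅕ - ¼*131 - ¼*(-11) + (1/40)*131²) = 11737 + (-⅕ - 131/4 + 11/4 + (1/40)*17161) = 11737 + (-⅕ - 131/4 + 11/4 + 17161/40) = 11737 + 15953/40 = 485433/40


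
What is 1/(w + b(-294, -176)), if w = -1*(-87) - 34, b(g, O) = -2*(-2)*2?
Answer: 1/61 ≈ 0.016393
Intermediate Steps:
b(g, O) = 8 (b(g, O) = 4*2 = 8)
w = 53 (w = 87 - 34 = 53)
1/(w + b(-294, -176)) = 1/(53 + 8) = 1/61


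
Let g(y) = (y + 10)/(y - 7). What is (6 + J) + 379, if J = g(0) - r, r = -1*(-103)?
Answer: 1964/7 ≈ 280.57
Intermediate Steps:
r = 103
g(y) = (10 + y)/(-7 + y)
J = -731/7 (J = (10 + 0)/(-7 + 0) - 1*103 = 10/(-7) - 103 = -1/7*10 - 103 = -10/7 - 103 = -731/7 ≈ -104.43)
(6 + J) + 379 = (6 - 731/7) + 379 = -689/7 + 379 = 1964/7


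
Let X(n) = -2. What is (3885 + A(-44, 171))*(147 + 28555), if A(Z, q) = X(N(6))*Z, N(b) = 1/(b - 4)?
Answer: 114033046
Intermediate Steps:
N(b) = 1/(-4 + b)
A(Z, q) = -2*Z
(3885 + A(-44, 171))*(147 + 28555) = (3885 - 2*(-44))*(147 + 28555) = (3885 + 88)*28702 = 3973*28702 = 114033046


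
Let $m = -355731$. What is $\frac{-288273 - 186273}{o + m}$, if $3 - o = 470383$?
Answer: $\frac{474546}{826111} \approx 0.57443$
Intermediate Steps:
$o = -470380$ ($o = 3 - 470383 = -470380$)
$\frac{-288273 - 186273}{o + m} = \frac{-288273 - 186273}{-470380 - 355731} = - \frac{474546}{-826111} = \left(-474546\right) \left(- \frac{1}{826111}\right) = \frac{474546}{826111}$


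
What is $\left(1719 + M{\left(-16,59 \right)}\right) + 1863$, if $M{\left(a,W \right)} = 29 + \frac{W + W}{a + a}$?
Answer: $\frac{57717}{16} \approx 3607.3$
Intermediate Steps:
$M{\left(a,W \right)} = 29 + \frac{W}{a}$ ($M{\left(a,W \right)} = 29 + \frac{2 W}{2 a} = 29 + 2 W \frac{1}{2 a} = 29 + \frac{W}{a}$)
$\left(1719 + M{\left(-16,59 \right)}\right) + 1863 = \left(1719 + \left(29 + \frac{59}{-16}\right)\right) + 1863 = \left(1719 + \left(29 + 59 \left(- \frac{1}{16}\right)\right)\right) + 1863 = \left(1719 + \left(29 - \frac{59}{16}\right)\right) + 1863 = \left(1719 + \frac{405}{16}\right) + 1863 = \frac{27909}{16} + 1863 = \frac{57717}{16}$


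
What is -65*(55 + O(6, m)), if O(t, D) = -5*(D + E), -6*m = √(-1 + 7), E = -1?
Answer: -3900 - 325*√6/6 ≈ -4032.7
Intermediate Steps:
m = -√6/6 (m = -√(-1 + 7)/6 = -√6/6 ≈ -0.40825)
O(t, D) = 5 - 5*D (O(t, D) = -5*(D - 1) = -5*(-1 + D) = 5 - 5*D)
-65*(55 + O(6, m)) = -65*(55 + (5 - (-5)*√6/6)) = -65*(55 + (5 + 5*√6/6)) = -65*(60 + 5*√6/6) = -3900 - 325*√6/6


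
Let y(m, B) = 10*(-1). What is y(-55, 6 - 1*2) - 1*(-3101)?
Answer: 3091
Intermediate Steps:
y(m, B) = -10
y(-55, 6 - 1*2) - 1*(-3101) = -10 - 1*(-3101) = -10 + 3101 = 3091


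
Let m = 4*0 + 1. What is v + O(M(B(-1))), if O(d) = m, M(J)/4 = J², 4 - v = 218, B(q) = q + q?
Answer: -213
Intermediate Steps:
B(q) = 2*q
m = 1 (m = 0 + 1 = 1)
v = -214 (v = 4 - 1*218 = 4 - 218 = -214)
M(J) = 4*J²
O(d) = 1
v + O(M(B(-1))) = -214 + 1 = -213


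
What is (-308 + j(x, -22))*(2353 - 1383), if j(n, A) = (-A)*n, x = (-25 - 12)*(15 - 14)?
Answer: -1088340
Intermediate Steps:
x = -37 (x = -37*1 = -37)
j(n, A) = -A*n
(-308 + j(x, -22))*(2353 - 1383) = (-308 - 1*(-22)*(-37))*(2353 - 1383) = (-308 - 814)*970 = -1122*970 = -1088340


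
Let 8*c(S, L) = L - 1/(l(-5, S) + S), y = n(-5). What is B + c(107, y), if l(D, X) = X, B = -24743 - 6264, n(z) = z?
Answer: -53085055/1712 ≈ -31008.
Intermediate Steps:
B = -31007
y = -5
c(S, L) = -1/(16*S) + L/8 (c(S, L) = (L - 1/(S + S))/8 = (L - 1/(2*S))/8 = -1/(16*S) + L/8)
B + c(107, y) = -31007 + (-1/16/107 + (1/8)*(-5)) = -31007 + (-1/16*1/107 - 5/8) = -31007 + (-1/1712 - 5/8) = -31007 - 1071/1712 = -53085055/1712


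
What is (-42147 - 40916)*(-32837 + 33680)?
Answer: -70022109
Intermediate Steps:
(-42147 - 40916)*(-32837 + 33680) = -83063*843 = -70022109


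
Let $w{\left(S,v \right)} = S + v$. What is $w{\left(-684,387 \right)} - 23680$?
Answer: $-23977$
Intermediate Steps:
$w{\left(-684,387 \right)} - 23680 = \left(-684 + 387\right) - 23680 = -297 + \left(-158543 + 134863\right) = -297 - 23680 = -23977$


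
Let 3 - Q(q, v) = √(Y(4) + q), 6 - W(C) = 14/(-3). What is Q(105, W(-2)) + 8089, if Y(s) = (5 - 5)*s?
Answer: 8092 - √105 ≈ 8081.8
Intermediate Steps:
Y(s) = 0 (Y(s) = 0*s = 0)
W(C) = 32/3 (W(C) = 6 - 14/(-3) = 6 - 14*(-1)/3 = 6 - 1*(-14/3) = 6 + 14/3 = 32/3)
Q(q, v) = 3 - √q (Q(q, v) = 3 - √(0 + q) = 3 - √q)
Q(105, W(-2)) + 8089 = (3 - √105) + 8089 = 8092 - √105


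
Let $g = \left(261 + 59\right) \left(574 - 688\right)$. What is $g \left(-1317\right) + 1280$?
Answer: $48045440$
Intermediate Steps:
$g = -36480$ ($g = 320 \left(-114\right) = -36480$)
$g \left(-1317\right) + 1280 = \left(-36480\right) \left(-1317\right) + 1280 = 48044160 + 1280 = 48045440$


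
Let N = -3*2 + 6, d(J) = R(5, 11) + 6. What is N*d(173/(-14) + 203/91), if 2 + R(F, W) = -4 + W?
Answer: 0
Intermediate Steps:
R(F, W) = -6 + W (R(F, W) = -2 + (-4 + W) = -6 + W)
d(J) = 11 (d(J) = (-6 + 11) + 6 = 5 + 6 = 11)
N = 0 (N = -6 + 6 = 0)
N*d(173/(-14) + 203/91) = 0*11 = 0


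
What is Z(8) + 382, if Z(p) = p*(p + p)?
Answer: 510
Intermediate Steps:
Z(p) = 2*p² (Z(p) = p*(2*p) = 2*p²)
Z(8) + 382 = 2*8² + 382 = 2*64 + 382 = 128 + 382 = 510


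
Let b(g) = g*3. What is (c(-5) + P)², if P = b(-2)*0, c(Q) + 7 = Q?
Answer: 144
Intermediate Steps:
c(Q) = -7 + Q
b(g) = 3*g
P = 0 (P = (3*(-2))*0 = -6*0 = 0)
(c(-5) + P)² = ((-7 - 5) + 0)² = (-12 + 0)² = (-12)² = 144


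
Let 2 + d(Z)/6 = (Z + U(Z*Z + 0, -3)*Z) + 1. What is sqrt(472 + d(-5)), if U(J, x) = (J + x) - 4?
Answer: 2*I*sqrt(26) ≈ 10.198*I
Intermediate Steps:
U(J, x) = -4 + J + x
d(Z) = -6 + 6*Z + 6*Z*(-7 + Z**2) (d(Z) = -12 + 6*((Z + (-4 + (Z*Z + 0) - 3)*Z) + 1) = -12 + 6*((Z + (-4 + (Z**2 + 0) - 3)*Z) + 1) = -12 + 6*((Z + (-4 + Z**2 - 3)*Z) + 1) = -12 + 6*((Z + (-7 + Z**2)*Z) + 1) = -12 + 6*((Z + Z*(-7 + Z**2)) + 1) = -12 + 6*(1 + Z + Z*(-7 + Z**2)) = -12 + (6 + 6*Z + 6*Z*(-7 + Z**2)) = -6 + 6*Z + 6*Z*(-7 + Z**2))
sqrt(472 + d(-5)) = sqrt(472 + (-6 - 36*(-5) + 6*(-5)**3)) = sqrt(472 + (-6 + 180 + 6*(-125))) = sqrt(472 + (-6 + 180 - 750)) = sqrt(472 - 576) = sqrt(-104) = 2*I*sqrt(26)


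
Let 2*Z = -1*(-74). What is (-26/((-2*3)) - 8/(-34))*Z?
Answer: 8621/51 ≈ 169.04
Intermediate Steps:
Z = 37 (Z = (-1*(-74))/2 = (½)*74 = 37)
(-26/((-2*3)) - 8/(-34))*Z = (-26/((-2*3)) - 8/(-34))*37 = (-26/(-6) - 8*(-1/34))*37 = (-26*(-⅙) + 4/17)*37 = (13/3 + 4/17)*37 = (233/51)*37 = 8621/51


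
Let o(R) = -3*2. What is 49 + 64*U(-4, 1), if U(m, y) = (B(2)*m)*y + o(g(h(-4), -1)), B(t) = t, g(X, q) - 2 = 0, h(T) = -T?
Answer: -847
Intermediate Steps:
g(X, q) = 2 (g(X, q) = 2 + 0 = 2)
o(R) = -6
U(m, y) = -6 + 2*m*y (U(m, y) = (2*m)*y - 6 = 2*m*y - 6 = -6 + 2*m*y)
49 + 64*U(-4, 1) = 49 + 64*(-6 + 2*(-4)*1) = 49 + 64*(-6 - 8) = 49 + 64*(-14) = 49 - 896 = -847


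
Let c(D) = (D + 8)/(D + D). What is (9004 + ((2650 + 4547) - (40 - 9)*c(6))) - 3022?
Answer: 78857/6 ≈ 13143.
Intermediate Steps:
c(D) = (8 + D)/(2*D) (c(D) = (8 + D)/((2*D)) = (8 + D)*(1/(2*D)) = (8 + D)/(2*D))
(9004 + ((2650 + 4547) - (40 - 9)*c(6))) - 3022 = (9004 + ((2650 + 4547) - (40 - 9)*(½)*(8 + 6)/6)) - 3022 = (9004 + (7197 - 31*(½)*(⅙)*14)) - 3022 = (9004 + (7197 - 31*7/6)) - 3022 = (9004 + (7197 - 1*217/6)) - 3022 = (9004 + (7197 - 217/6)) - 3022 = (9004 + 42965/6) - 3022 = 96989/6 - 3022 = 78857/6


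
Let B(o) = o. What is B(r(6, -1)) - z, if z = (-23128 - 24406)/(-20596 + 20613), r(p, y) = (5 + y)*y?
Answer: 47466/17 ≈ 2792.1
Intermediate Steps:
r(p, y) = y*(5 + y)
z = -47534/17 ≈ -2796.1
B(r(6, -1)) - z = -(5 - 1) - 1*(-47534/17) = -1*4 + 47534/17 = -4 + 47534/17 = 47466/17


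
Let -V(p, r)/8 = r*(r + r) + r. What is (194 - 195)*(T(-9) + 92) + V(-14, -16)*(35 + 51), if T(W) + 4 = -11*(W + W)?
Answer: -341534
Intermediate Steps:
T(W) = -4 - 22*W (T(W) = -4 - 11*(W + W) = -4 - 22*W)
V(p, r) = -16*r² - 8*r (V(p, r) = -8*(r*(r + r) + r) = -8*(r*(2*r) + r) = -8*(2*r² + r) = -8*(r + 2*r²) = -16*r² - 8*r)
(194 - 195)*(T(-9) + 92) + V(-14, -16)*(35 + 51) = (194 - 195)*((-4 - 22*(-9)) + 92) + (-8*(-16)*(1 + 2*(-16)))*(35 + 51) = -((-4 + 198) + 92) - 8*(-16)*(1 - 32)*86 = -(194 + 92) - 8*(-16)*(-31)*86 = -1*286 - 3968*86 = -286 - 341248 = -341534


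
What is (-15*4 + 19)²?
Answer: 1681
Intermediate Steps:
(-15*4 + 19)² = (-60 + 19)² = (-41)² = 1681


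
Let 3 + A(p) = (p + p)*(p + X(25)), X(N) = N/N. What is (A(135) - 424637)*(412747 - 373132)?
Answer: -15367450800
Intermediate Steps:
X(N) = 1
A(p) = -3 + 2*p*(1 + p) (A(p) = -3 + (p + p)*(p + 1) = -3 + (2*p)*(1 + p) = -3 + 2*p*(1 + p))
(A(135) - 424637)*(412747 - 373132) = ((-3 + 2*135 + 2*135²) - 424637)*(412747 - 373132) = ((-3 + 270 + 2*18225) - 424637)*39615 = ((-3 + 270 + 36450) - 424637)*39615 = (36717 - 424637)*39615 = -387920*39615 = -15367450800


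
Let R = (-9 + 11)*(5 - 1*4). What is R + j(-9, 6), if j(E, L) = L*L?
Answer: 38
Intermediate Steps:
j(E, L) = L²
R = 2 (R = 2*(5 - 4) = 2*1 = 2)
R + j(-9, 6) = 2 + 6² = 2 + 36 = 38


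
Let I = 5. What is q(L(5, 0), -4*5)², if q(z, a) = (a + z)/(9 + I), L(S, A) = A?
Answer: 100/49 ≈ 2.0408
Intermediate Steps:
q(z, a) = a/14 + z/14 (q(z, a) = (a + z)/(9 + 5) = (a + z)/14 = (a + z)*(1/14) = a/14 + z/14)
q(L(5, 0), -4*5)² = ((-4*5)/14 + (1/14)*0)² = ((1/14)*(-20) + 0)² = (-10/7 + 0)² = (-10/7)² = 100/49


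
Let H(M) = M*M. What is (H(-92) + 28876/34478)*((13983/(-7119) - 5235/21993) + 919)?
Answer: 775789605644463738/99965875219 ≈ 7.7605e+6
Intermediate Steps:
H(M) = M²
(H(-92) + 28876/34478)*((13983/(-7119) - 5235/21993) + 919) = ((-92)² + 28876/34478)*((13983/(-7119) - 5235/21993) + 919) = (8464 + 28876*(1/34478))*((13983*(-1/7119) - 5235*1/21993) + 919) = (8464 + 14438/17239)*((-4661/2373 - 1745/7331) + 919) = 145925334*(-38310676/17396463 + 919)/17239 = (145925334/17239)*(15949038821/17396463) = 775789605644463738/99965875219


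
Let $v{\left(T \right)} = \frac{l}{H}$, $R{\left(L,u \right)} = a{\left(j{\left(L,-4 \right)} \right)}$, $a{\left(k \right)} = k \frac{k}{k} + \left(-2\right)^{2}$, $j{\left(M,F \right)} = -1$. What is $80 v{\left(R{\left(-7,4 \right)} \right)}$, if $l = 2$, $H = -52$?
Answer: $- \frac{40}{13} \approx -3.0769$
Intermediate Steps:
$a{\left(k \right)} = 4 + k$ ($a{\left(k \right)} = k 1 + 4 = k + 4 = 4 + k$)
$R{\left(L,u \right)} = 3$ ($R{\left(L,u \right)} = 4 - 1 = 3$)
$v{\left(T \right)} = - \frac{1}{26}$ ($v{\left(T \right)} = \frac{2}{-52} = 2 \left(- \frac{1}{52}\right) = - \frac{1}{26}$)
$80 v{\left(R{\left(-7,4 \right)} \right)} = 80 \left(- \frac{1}{26}\right) = - \frac{40}{13}$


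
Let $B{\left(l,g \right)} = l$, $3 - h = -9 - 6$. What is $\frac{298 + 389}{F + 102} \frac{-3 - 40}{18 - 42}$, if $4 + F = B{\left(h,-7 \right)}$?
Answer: $\frac{9847}{928} \approx 10.611$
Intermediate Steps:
$h = 18$ ($h = 3 - \left(-9 - 6\right) = 3 - -15 = 3 + 15 = 18$)
$F = 14$ ($F = -4 + 18 = 14$)
$\frac{298 + 389}{F + 102} \frac{-3 - 40}{18 - 42} = \frac{298 + 389}{14 + 102} \frac{-3 - 40}{18 - 42} = \frac{687}{116} \left(- \frac{43}{-24}\right) = 687 \cdot \frac{1}{116} \left(\left(-43\right) \left(- \frac{1}{24}\right)\right) = \frac{687}{116} \cdot \frac{43}{24} = \frac{9847}{928}$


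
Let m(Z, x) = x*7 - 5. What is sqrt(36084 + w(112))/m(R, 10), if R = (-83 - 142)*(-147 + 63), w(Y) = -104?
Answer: 2*sqrt(8995)/65 ≈ 2.9182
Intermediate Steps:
R = 18900 (R = -225*(-84) = 18900)
m(Z, x) = -5 + 7*x (m(Z, x) = 7*x - 5 = -5 + 7*x)
sqrt(36084 + w(112))/m(R, 10) = sqrt(36084 - 104)/(-5 + 7*10) = sqrt(35980)/(-5 + 70) = (2*sqrt(8995))/65 = (2*sqrt(8995))*(1/65) = 2*sqrt(8995)/65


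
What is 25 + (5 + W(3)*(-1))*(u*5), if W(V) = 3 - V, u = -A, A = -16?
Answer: 425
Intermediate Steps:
u = 16 (u = -1*(-16) = 16)
25 + (5 + W(3)*(-1))*(u*5) = 25 + (5 + (3 - 1*3)*(-1))*(16*5) = 25 + (5 + (3 - 3)*(-1))*80 = 25 + (5 + 0*(-1))*80 = 25 + (5 + 0)*80 = 25 + 5*80 = 25 + 400 = 425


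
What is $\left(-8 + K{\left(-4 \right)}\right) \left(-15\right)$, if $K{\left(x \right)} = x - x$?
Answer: $120$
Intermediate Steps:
$K{\left(x \right)} = 0$
$\left(-8 + K{\left(-4 \right)}\right) \left(-15\right) = \left(-8 + 0\right) \left(-15\right) = \left(-8\right) \left(-15\right) = 120$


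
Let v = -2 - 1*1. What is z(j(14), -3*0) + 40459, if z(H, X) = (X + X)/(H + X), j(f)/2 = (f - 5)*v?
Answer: 40459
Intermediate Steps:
v = -3 (v = -2 - 1 = -3)
j(f) = 30 - 6*f (j(f) = 2*((f - 5)*(-3)) = 2*((-5 + f)*(-3)) = 2*(15 - 3*f) = 30 - 6*f)
z(H, X) = 2*X/(H + X) (z(H, X) = (2*X)/(H + X) = 2*X/(H + X))
z(j(14), -3*0) + 40459 = 2*(-3*0)/((30 - 6*14) - 3*0) + 40459 = 2*0/((30 - 84) + 0) + 40459 = 2*0/(-54 + 0) + 40459 = 2*0/(-54) + 40459 = 2*0*(-1/54) + 40459 = 0 + 40459 = 40459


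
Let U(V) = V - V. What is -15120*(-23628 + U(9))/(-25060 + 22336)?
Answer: -29771280/227 ≈ -1.3115e+5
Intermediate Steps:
U(V) = 0
-15120*(-23628 + U(9))/(-25060 + 22336) = -15120*(-23628 + 0)/(-25060 + 22336) = -15120/((-2724/(-23628))) = -15120/((-2724*(-1/23628))) = -15120/227/1969 = -15120*1969/227 = -29771280/227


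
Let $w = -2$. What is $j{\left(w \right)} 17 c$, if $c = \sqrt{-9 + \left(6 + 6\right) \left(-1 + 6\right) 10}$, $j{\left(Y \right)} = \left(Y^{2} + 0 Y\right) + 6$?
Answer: $170 \sqrt{591} \approx 4132.8$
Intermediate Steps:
$j{\left(Y \right)} = 6 + Y^{2}$ ($j{\left(Y \right)} = \left(Y^{2} + 0\right) + 6 = Y^{2} + 6 = 6 + Y^{2}$)
$c = \sqrt{591}$ ($c = \sqrt{-9 + 12 \cdot 5 \cdot 10} = \sqrt{-9 + 60 \cdot 10} = \sqrt{-9 + 600} = \sqrt{591} \approx 24.31$)
$j{\left(w \right)} 17 c = \left(6 + \left(-2\right)^{2}\right) 17 \sqrt{591} = \left(6 + 4\right) 17 \sqrt{591} = 10 \cdot 17 \sqrt{591} = 170 \sqrt{591}$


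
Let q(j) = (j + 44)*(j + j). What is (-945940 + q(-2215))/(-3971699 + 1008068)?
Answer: -2890530/987877 ≈ -2.9260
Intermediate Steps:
q(j) = 2*j*(44 + j) (q(j) = (44 + j)*(2*j) = 2*j*(44 + j))
(-945940 + q(-2215))/(-3971699 + 1008068) = (-945940 + 2*(-2215)*(44 - 2215))/(-3971699 + 1008068) = (-945940 + 2*(-2215)*(-2171))/(-2963631) = (-945940 + 9617530)*(-1/2963631) = 8671590*(-1/2963631) = -2890530/987877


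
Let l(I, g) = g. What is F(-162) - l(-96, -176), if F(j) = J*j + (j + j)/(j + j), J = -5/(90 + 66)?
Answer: 4737/26 ≈ 182.19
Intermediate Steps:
J = -5/156 ≈ -0.032051
F(j) = 1 - 5*j/156 (F(j) = -5*j/156 + (j + j)/(j + j) = -5*j/156 + (2*j)/((2*j)) = -5*j/156 + (2*j)*(1/(2*j)) = -5*j/156 + 1 = 1 - 5*j/156)
F(-162) - l(-96, -176) = (1 - 5/156*(-162)) - 1*(-176) = (1 + 135/26) + 176 = 161/26 + 176 = 4737/26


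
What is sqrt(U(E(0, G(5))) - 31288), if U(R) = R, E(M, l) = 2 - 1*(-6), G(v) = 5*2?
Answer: 4*I*sqrt(1955) ≈ 176.86*I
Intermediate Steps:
G(v) = 10
E(M, l) = 8 (E(M, l) = 2 + 6 = 8)
sqrt(U(E(0, G(5))) - 31288) = sqrt(8 - 31288) = sqrt(-31280) = 4*I*sqrt(1955)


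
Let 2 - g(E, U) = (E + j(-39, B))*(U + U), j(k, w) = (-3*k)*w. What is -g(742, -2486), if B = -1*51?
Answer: 25978698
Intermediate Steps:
B = -51
j(k, w) = -3*k*w
g(E, U) = 2 - 2*U*(-5967 + E) (g(E, U) = 2 - (E - 3*(-39)*(-51))*(U + U) = 2 - (E - 5967)*2*U = 2 - (-5967 + E)*2*U = 2 - 2*U*(-5967 + E))
-g(742, -2486) = -(2 + 11934*(-2486) - 2*742*(-2486)) = -(2 - 29667924 + 3689224) = -1*(-25978698) = 25978698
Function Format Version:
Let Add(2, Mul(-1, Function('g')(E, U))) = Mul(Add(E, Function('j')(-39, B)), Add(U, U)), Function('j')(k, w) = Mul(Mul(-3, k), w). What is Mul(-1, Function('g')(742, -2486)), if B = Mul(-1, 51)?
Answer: 25978698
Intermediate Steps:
B = -51
Function('j')(k, w) = Mul(-3, k, w)
Function('g')(E, U) = Add(2, Mul(-2, U, Add(-5967, E))) (Function('g')(E, U) = Add(2, Mul(-1, Mul(Add(E, Mul(-3, -39, -51)), Add(U, U)))) = Add(2, Mul(-1, Mul(Add(E, -5967), Mul(2, U)))) = Add(2, Mul(-1, Mul(Add(-5967, E), Mul(2, U)))) = Add(2, Mul(-1, Mul(2, U, Add(-5967, E)))) = Add(2, Mul(-2, U, Add(-5967, E))))
Mul(-1, Function('g')(742, -2486)) = Mul(-1, Add(2, Mul(11934, -2486), Mul(-2, 742, -2486))) = Mul(-1, Add(2, -29667924, 3689224)) = Mul(-1, -25978698) = 25978698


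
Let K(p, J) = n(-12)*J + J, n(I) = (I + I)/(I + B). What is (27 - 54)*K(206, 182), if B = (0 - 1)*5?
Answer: -201474/17 ≈ -11851.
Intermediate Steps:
B = -5 (B = -1*5 = -5)
n(I) = 2*I/(-5 + I) (n(I) = (I + I)/(I - 5) = (2*I)/(-5 + I) = 2*I/(-5 + I))
K(p, J) = 41*J/17 (K(p, J) = (2*(-12)/(-5 - 12))*J + J = (2*(-12)/(-17))*J + J = (2*(-12)*(-1/17))*J + J = 24*J/17 + J = 41*J/17)
(27 - 54)*K(206, 182) = (27 - 54)*((41/17)*182) = -27*7462/17 = -201474/17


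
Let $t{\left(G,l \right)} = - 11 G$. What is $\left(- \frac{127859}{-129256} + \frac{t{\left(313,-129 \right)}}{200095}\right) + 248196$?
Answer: $\frac{6419237252224917}{25863479320} \approx 2.482 \cdot 10^{5}$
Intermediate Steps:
$\left(- \frac{127859}{-129256} + \frac{t{\left(313,-129 \right)}}{200095}\right) + 248196 = \left(- \frac{127859}{-129256} + \frac{\left(-11\right) 313}{200095}\right) + 248196 = \left(\left(-127859\right) \left(- \frac{1}{129256}\right) - \frac{3443}{200095}\right) + 248196 = \left(\frac{127859}{129256} - \frac{3443}{200095}\right) + 248196 = \frac{25138918197}{25863479320} + 248196 = \frac{6419237252224917}{25863479320}$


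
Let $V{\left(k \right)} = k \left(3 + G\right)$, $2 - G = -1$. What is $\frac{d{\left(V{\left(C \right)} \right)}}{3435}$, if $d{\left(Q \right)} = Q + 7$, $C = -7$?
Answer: $- \frac{7}{687} \approx -0.010189$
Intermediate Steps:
$G = 3$ ($G = 2 - -1 = 2 + 1 = 3$)
$V{\left(k \right)} = 6 k$ ($V{\left(k \right)} = k \left(3 + 3\right) = k 6 = 6 k$)
$d{\left(Q \right)} = 7 + Q$
$\frac{d{\left(V{\left(C \right)} \right)}}{3435} = \frac{7 + 6 \left(-7\right)}{3435} = \left(7 - 42\right) \frac{1}{3435} = \left(-35\right) \frac{1}{3435} = - \frac{7}{687}$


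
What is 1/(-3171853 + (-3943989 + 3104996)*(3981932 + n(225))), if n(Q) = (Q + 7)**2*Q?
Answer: -1/13501357073529 ≈ -7.4067e-14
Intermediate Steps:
n(Q) = Q*(7 + Q)**2 (n(Q) = (7 + Q)**2*Q = Q*(7 + Q)**2)
1/(-3171853 + (-3943989 + 3104996)*(3981932 + n(225))) = 1/(-3171853 + (-3943989 + 3104996)*(3981932 + 225*(7 + 225)**2)) = 1/(-3171853 - 838993*(3981932 + 225*232**2)) = 1/(-3171853 - 838993*(3981932 + 225*53824)) = 1/(-3171853 - 838993*(3981932 + 12110400)) = 1/(-3171853 - 838993*16092332) = 1/(-3171853 - 13501353901676) = 1/(-13501357073529) = -1/13501357073529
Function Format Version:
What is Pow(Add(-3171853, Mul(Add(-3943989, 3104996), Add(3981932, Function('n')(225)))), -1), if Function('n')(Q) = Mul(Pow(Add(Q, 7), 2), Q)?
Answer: Rational(-1, 13501357073529) ≈ -7.4067e-14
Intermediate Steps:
Function('n')(Q) = Mul(Q, Pow(Add(7, Q), 2)) (Function('n')(Q) = Mul(Pow(Add(7, Q), 2), Q) = Mul(Q, Pow(Add(7, Q), 2)))
Pow(Add(-3171853, Mul(Add(-3943989, 3104996), Add(3981932, Function('n')(225)))), -1) = Pow(Add(-3171853, Mul(Add(-3943989, 3104996), Add(3981932, Mul(225, Pow(Add(7, 225), 2))))), -1) = Pow(Add(-3171853, Mul(-838993, Add(3981932, Mul(225, Pow(232, 2))))), -1) = Pow(Add(-3171853, Mul(-838993, Add(3981932, Mul(225, 53824)))), -1) = Pow(Add(-3171853, Mul(-838993, Add(3981932, 12110400))), -1) = Pow(Add(-3171853, Mul(-838993, 16092332)), -1) = Pow(Add(-3171853, -13501353901676), -1) = Pow(-13501357073529, -1) = Rational(-1, 13501357073529)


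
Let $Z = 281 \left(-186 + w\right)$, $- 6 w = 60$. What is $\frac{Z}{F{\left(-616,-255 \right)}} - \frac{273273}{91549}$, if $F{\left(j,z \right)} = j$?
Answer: $\frac{174064877}{2014078} \approx 86.424$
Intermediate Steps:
$w = -10$ ($w = \left(- \frac{1}{6}\right) 60 = -10$)
$Z = -55076$ ($Z = 281 \left(-186 - 10\right) = 281 \left(-196\right) = -55076$)
$\frac{Z}{F{\left(-616,-255 \right)}} - \frac{273273}{91549} = - \frac{55076}{-616} - \frac{273273}{91549} = \left(-55076\right) \left(- \frac{1}{616}\right) - \frac{273273}{91549} = \frac{1967}{22} - \frac{273273}{91549} = \frac{174064877}{2014078}$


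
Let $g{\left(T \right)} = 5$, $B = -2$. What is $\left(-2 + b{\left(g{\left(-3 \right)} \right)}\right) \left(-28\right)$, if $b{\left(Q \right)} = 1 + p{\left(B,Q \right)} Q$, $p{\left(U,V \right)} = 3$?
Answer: $-392$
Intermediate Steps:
$b{\left(Q \right)} = 1 + 3 Q$
$\left(-2 + b{\left(g{\left(-3 \right)} \right)}\right) \left(-28\right) = \left(-2 + \left(1 + 3 \cdot 5\right)\right) \left(-28\right) = \left(-2 + \left(1 + 15\right)\right) \left(-28\right) = \left(-2 + 16\right) \left(-28\right) = 14 \left(-28\right) = -392$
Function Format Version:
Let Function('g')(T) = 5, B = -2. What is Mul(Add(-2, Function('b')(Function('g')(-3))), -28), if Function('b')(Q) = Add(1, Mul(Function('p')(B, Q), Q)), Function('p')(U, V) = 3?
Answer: -392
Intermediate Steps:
Function('b')(Q) = Add(1, Mul(3, Q))
Mul(Add(-2, Function('b')(Function('g')(-3))), -28) = Mul(Add(-2, Add(1, Mul(3, 5))), -28) = Mul(Add(-2, Add(1, 15)), -28) = Mul(Add(-2, 16), -28) = Mul(14, -28) = -392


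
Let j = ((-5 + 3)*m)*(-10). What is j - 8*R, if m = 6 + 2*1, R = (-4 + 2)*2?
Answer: 192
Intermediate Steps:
R = -4 (R = -2*2 = -4)
m = 8 (m = 6 + 2 = 8)
j = 160 (j = ((-5 + 3)*8)*(-10) = -2*8*(-10) = -16*(-10) = 160)
j - 8*R = 160 - 8*(-4) = 160 + 32 = 192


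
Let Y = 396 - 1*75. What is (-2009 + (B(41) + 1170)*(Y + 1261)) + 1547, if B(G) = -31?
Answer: 1801436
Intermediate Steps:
Y = 321 (Y = 396 - 75 = 321)
(-2009 + (B(41) + 1170)*(Y + 1261)) + 1547 = (-2009 + (-31 + 1170)*(321 + 1261)) + 1547 = (-2009 + 1139*1582) + 1547 = (-2009 + 1801898) + 1547 = 1799889 + 1547 = 1801436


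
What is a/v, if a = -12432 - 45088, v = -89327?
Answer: 57520/89327 ≈ 0.64393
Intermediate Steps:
a = -57520
a/v = -57520/(-89327) = -57520*(-1/89327) = 57520/89327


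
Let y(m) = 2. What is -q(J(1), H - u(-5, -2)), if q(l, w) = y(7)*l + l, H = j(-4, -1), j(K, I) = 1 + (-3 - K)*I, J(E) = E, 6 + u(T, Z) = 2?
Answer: -3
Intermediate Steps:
u(T, Z) = -4 (u(T, Z) = -6 + 2 = -4)
j(K, I) = 1 + I*(-3 - K)
H = 0 (H = 1 - 3*(-1) - 1*(-1)*(-4) = 1 + 3 - 4 = 0)
q(l, w) = 3*l (q(l, w) = 2*l + l = 3*l)
-q(J(1), H - u(-5, -2)) = -3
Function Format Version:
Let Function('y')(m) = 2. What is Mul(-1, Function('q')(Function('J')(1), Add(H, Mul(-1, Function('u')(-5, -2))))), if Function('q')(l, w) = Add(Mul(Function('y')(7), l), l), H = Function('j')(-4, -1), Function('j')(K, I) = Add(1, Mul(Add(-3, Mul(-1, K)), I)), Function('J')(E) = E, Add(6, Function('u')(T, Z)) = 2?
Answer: -3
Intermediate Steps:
Function('u')(T, Z) = -4 (Function('u')(T, Z) = Add(-6, 2) = -4)
Function('j')(K, I) = Add(1, Mul(I, Add(-3, Mul(-1, K))))
H = 0 (H = Add(1, Mul(-3, -1), Mul(-1, -1, -4)) = Add(1, 3, -4) = 0)
Function('q')(l, w) = Mul(3, l) (Function('q')(l, w) = Add(Mul(2, l), l) = Mul(3, l))
Mul(-1, Function('q')(Function('J')(1), Add(H, Mul(-1, Function('u')(-5, -2))))) = Mul(-1, Mul(3, 1)) = Mul(-1, 3) = -3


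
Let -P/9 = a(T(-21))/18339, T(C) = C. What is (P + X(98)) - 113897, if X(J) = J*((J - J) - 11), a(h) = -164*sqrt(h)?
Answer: -114975 + 492*I*sqrt(21)/6113 ≈ -1.1498e+5 + 0.36882*I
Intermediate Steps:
X(J) = -11*J (X(J) = J*(0 - 11) = J*(-11) = -11*J)
P = 492*I*sqrt(21)/6113 (P = -9*(-164*I*sqrt(21))/18339 = -(-492)*I*sqrt(21)/6113 = 492*I*sqrt(21)/6113 ≈ 0.36882*I)
(P + X(98)) - 113897 = (492*I*sqrt(21)/6113 - 11*98) - 113897 = (492*I*sqrt(21)/6113 - 1078) - 113897 = (-1078 + 492*I*sqrt(21)/6113) - 113897 = -114975 + 492*I*sqrt(21)/6113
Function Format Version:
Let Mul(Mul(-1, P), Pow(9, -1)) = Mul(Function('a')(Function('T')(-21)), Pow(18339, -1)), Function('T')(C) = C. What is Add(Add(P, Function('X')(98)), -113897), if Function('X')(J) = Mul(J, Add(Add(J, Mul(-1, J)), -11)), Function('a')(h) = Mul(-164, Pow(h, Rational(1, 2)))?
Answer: Add(-114975, Mul(Rational(492, 6113), I, Pow(21, Rational(1, 2)))) ≈ Add(-1.1498e+5, Mul(0.36882, I))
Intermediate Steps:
Function('X')(J) = Mul(-11, J) (Function('X')(J) = Mul(J, Add(0, -11)) = Mul(J, -11) = Mul(-11, J))
P = Mul(Rational(492, 6113), I, Pow(21, Rational(1, 2))) (P = Mul(-9, Mul(Mul(-164, Pow(-21, Rational(1, 2))), Pow(18339, -1))) = Mul(-9, Mul(Mul(-164, Mul(I, Pow(21, Rational(1, 2)))), Rational(1, 18339))) = Mul(-9, Mul(Mul(-164, I, Pow(21, Rational(1, 2))), Rational(1, 18339))) = Mul(-9, Mul(Rational(-164, 18339), I, Pow(21, Rational(1, 2)))) = Mul(Rational(492, 6113), I, Pow(21, Rational(1, 2))) ≈ Mul(0.36882, I))
Add(Add(P, Function('X')(98)), -113897) = Add(Add(Mul(Rational(492, 6113), I, Pow(21, Rational(1, 2))), Mul(-11, 98)), -113897) = Add(Add(Mul(Rational(492, 6113), I, Pow(21, Rational(1, 2))), -1078), -113897) = Add(Add(-1078, Mul(Rational(492, 6113), I, Pow(21, Rational(1, 2)))), -113897) = Add(-114975, Mul(Rational(492, 6113), I, Pow(21, Rational(1, 2))))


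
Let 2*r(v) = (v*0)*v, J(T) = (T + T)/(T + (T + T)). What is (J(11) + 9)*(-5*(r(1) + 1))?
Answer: -145/3 ≈ -48.333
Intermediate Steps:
J(T) = ⅔ (J(T) = (2*T)/(T + 2*T) = (2*T)/((3*T)) = (2*T)*(1/(3*T)) = ⅔)
r(v) = 0 (r(v) = ((v*0)*v)/2 = (0*v)/2 = (½)*0 = 0)
(J(11) + 9)*(-5*(r(1) + 1)) = (⅔ + 9)*(-5*(0 + 1)) = 29*(-5*1)/3 = (29/3)*(-5) = -145/3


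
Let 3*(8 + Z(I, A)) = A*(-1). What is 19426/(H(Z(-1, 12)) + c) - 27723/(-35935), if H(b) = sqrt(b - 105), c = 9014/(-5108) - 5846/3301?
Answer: (-5884457975324347*I + 701177379426*sqrt(13))/(107805*(8430754*sqrt(13) + 9936097*I)) ≈ -529.6 - 1622.6*I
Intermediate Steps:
Z(I, A) = -8 - A/3 (Z(I, A) = -8 + (A*(-1))/3 = -8 + (-A)/3 = -8 - A/3)
c = -29808291/8430754 (c = 9014*(-1/5108) - 5846*1/3301 = -4507/2554 - 5846/3301 = -29808291/8430754 ≈ -3.5357)
H(b) = sqrt(-105 + b)
19426/(H(Z(-1, 12)) + c) - 27723/(-35935) = 19426/(sqrt(-105 + (-8 - 1/3*12)) - 29808291/8430754) - 27723/(-35935) = 19426/(sqrt(-105 + (-8 - 4)) - 29808291/8430754) - 27723*(-1/35935) = 19426/(sqrt(-105 - 12) - 29808291/8430754) + 27723/35935 = 19426/(sqrt(-117) - 29808291/8430754) + 27723/35935 = 19426/(3*I*sqrt(13) - 29808291/8430754) + 27723/35935 = 19426/(-29808291/8430754 + 3*I*sqrt(13)) + 27723/35935 = 27723/35935 + 19426/(-29808291/8430754 + 3*I*sqrt(13))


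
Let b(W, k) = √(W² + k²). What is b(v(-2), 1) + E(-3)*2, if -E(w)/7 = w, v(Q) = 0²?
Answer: 43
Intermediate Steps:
v(Q) = 0
E(w) = -7*w
b(v(-2), 1) + E(-3)*2 = √(0² + 1²) - 7*(-3)*2 = √(0 + 1) + 21*2 = √1 + 42 = 1 + 42 = 43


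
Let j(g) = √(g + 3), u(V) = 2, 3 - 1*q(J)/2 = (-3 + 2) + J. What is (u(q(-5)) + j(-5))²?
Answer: (2 + I*√2)² ≈ 2.0 + 5.6569*I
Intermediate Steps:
q(J) = 8 - 2*J (q(J) = 6 - 2*((-3 + 2) + J) = 6 - 2*(-1 + J) = 6 + (2 - 2*J) = 8 - 2*J)
j(g) = √(3 + g)
(u(q(-5)) + j(-5))² = (2 + √(3 - 5))² = (2 + √(-2))² = (2 + I*√2)²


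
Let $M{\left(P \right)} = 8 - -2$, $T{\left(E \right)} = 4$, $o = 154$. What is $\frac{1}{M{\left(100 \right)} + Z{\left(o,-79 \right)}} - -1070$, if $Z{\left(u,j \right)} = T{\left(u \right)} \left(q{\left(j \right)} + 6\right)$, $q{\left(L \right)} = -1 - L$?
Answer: $\frac{370221}{346} \approx 1070.0$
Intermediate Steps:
$M{\left(P \right)} = 10$ ($M{\left(P \right)} = 8 + 2 = 10$)
$Z{\left(u,j \right)} = 20 - 4 j$ ($Z{\left(u,j \right)} = 4 \left(\left(-1 - j\right) + 6\right) = 4 \left(5 - j\right) = 20 - 4 j$)
$\frac{1}{M{\left(100 \right)} + Z{\left(o,-79 \right)}} - -1070 = \frac{1}{10 + \left(20 - -316\right)} - -1070 = \frac{1}{10 + \left(20 + 316\right)} + 1070 = \frac{1}{10 + 336} + 1070 = \frac{1}{346} + 1070 = \frac{370221}{346}$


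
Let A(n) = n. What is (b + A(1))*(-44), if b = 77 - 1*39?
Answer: -1716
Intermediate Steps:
b = 38 (b = 77 - 39 = 38)
(b + A(1))*(-44) = (38 + 1)*(-44) = 39*(-44) = -1716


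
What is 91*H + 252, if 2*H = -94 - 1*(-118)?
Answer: 1344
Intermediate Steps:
H = 12 (H = (-94 - 1*(-118))/2 = (-94 + 118)/2 = (1/2)*24 = 12)
91*H + 252 = 91*12 + 252 = 1092 + 252 = 1344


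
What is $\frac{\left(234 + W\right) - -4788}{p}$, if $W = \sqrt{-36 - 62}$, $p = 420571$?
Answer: $\frac{5022}{420571} + \frac{7 i \sqrt{2}}{420571} \approx 0.011941 + 2.3538 \cdot 10^{-5} i$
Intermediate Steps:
$W = 7 i \sqrt{2}$ ($W = \sqrt{-98} = 7 i \sqrt{2} \approx 9.8995 i$)
$\frac{\left(234 + W\right) - -4788}{p} = \frac{\left(234 + 7 i \sqrt{2}\right) - -4788}{420571} = \left(\left(234 + 7 i \sqrt{2}\right) + 4788\right) \frac{1}{420571} = \left(5022 + 7 i \sqrt{2}\right) \frac{1}{420571} = \frac{5022}{420571} + \frac{7 i \sqrt{2}}{420571}$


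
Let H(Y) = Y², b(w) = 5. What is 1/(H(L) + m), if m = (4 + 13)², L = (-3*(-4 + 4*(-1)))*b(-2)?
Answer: 1/14689 ≈ 6.8078e-5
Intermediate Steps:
L = 120 (L = -3*(-4 + 4*(-1))*5 = -3*(-4 - 4)*5 = -3*(-8)*5 = 24*5 = 120)
m = 289 (m = 17² = 289)
1/(H(L) + m) = 1/(120² + 289) = 1/(14400 + 289) = 1/14689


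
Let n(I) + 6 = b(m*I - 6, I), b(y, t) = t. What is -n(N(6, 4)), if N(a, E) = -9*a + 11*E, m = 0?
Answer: 16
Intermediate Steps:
n(I) = -6 + I
-n(N(6, 4)) = -(-6 + (-9*6 + 11*4)) = -(-6 + (-54 + 44)) = -(-6 - 10) = -1*(-16) = 16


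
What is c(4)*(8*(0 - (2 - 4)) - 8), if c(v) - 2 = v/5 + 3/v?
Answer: 142/5 ≈ 28.400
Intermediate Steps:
c(v) = 2 + 3/v + v/5 (c(v) = 2 + (v/5 + 3/v) = 2 + (3/v + v/5) = 2 + 3/v + v/5)
c(4)*(8*(0 - (2 - 4)) - 8) = (2 + 3/4 + (⅕)*4)*(8*(0 - (2 - 4)) - 8) = (2 + 3*(¼) + ⅘)*(8*(0 - 1*(-2)) - 8) = (2 + ¾ + ⅘)*(8*(0 + 2) - 8) = 71*(8*2 - 8)/20 = 71*(16 - 8)/20 = (71/20)*8 = 142/5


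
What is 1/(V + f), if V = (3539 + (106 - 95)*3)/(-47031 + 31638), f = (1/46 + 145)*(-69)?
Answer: -30786/308067253 ≈ -9.9933e-5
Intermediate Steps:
f = -20013/2 (f = (1/46 + 145)*(-69) = (6671/46)*(-69) = -20013/2 ≈ -10007.)
V = -3572/15393 (V = (3539 + 11*3)/(-15393) = (3539 + 33)*(-1/15393) = 3572*(-1/15393) = -3572/15393 ≈ -0.23205)
1/(V + f) = 1/(-3572/15393 - 20013/2) = 1/(-308067253/30786) = -30786/308067253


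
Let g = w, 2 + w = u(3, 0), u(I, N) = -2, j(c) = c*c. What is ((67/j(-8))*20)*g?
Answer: -335/4 ≈ -83.750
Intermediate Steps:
j(c) = c**2
w = -4 (w = -2 - 2 = -4)
g = -4
((67/j(-8))*20)*g = ((67/((-8)**2))*20)*(-4) = ((67/64)*20)*(-4) = (335/16)*(-4) = -335/4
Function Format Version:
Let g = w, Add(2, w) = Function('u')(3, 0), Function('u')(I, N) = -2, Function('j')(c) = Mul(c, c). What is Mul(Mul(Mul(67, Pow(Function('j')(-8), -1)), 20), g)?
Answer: Rational(-335, 4) ≈ -83.750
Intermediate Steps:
Function('j')(c) = Pow(c, 2)
w = -4 (w = Add(-2, -2) = -4)
g = -4
Mul(Mul(Mul(67, Pow(Function('j')(-8), -1)), 20), g) = Mul(Mul(Mul(67, Pow(Pow(-8, 2), -1)), 20), -4) = Mul(Mul(Mul(67, Pow(64, -1)), 20), -4) = Mul(Mul(Mul(67, Rational(1, 64)), 20), -4) = Mul(Mul(Rational(67, 64), 20), -4) = Mul(Rational(335, 16), -4) = Rational(-335, 4)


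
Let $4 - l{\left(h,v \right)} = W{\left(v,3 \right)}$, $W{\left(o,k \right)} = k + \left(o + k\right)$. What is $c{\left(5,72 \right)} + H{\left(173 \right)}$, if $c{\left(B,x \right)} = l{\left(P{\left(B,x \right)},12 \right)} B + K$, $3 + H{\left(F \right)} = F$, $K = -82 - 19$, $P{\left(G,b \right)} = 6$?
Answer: $-1$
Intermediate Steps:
$K = -101$
$W{\left(o,k \right)} = o + 2 k$ ($W{\left(o,k \right)} = k + \left(k + o\right) = o + 2 k$)
$H{\left(F \right)} = -3 + F$
$l{\left(h,v \right)} = -2 - v$ ($l{\left(h,v \right)} = 4 - \left(v + 2 \cdot 3\right) = 4 - \left(v + 6\right) = 4 - \left(6 + v\right) = -2 - v$)
$c{\left(B,x \right)} = -101 - 14 B$ ($c{\left(B,x \right)} = \left(-2 - 12\right) B - 101 = - 14 B - 101 = -101 - 14 B$)
$c{\left(5,72 \right)} + H{\left(173 \right)} = \left(-101 - 70\right) + \left(-3 + 173\right) = \left(-101 - 70\right) + 170 = -171 + 170 = -1$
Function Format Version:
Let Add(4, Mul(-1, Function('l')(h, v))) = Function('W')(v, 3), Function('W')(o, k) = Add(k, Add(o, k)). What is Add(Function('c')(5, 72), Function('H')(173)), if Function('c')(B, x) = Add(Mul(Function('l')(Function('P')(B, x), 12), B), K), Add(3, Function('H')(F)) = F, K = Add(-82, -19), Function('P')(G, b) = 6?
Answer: -1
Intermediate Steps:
K = -101
Function('W')(o, k) = Add(o, Mul(2, k)) (Function('W')(o, k) = Add(k, Add(k, o)) = Add(o, Mul(2, k)))
Function('H')(F) = Add(-3, F)
Function('l')(h, v) = Add(-2, Mul(-1, v)) (Function('l')(h, v) = Add(4, Mul(-1, Add(v, Mul(2, 3)))) = Add(4, Mul(-1, Add(v, 6))) = Add(4, Mul(-1, Add(6, v))) = Add(4, Add(-6, Mul(-1, v))) = Add(-2, Mul(-1, v)))
Function('c')(B, x) = Add(-101, Mul(-14, B)) (Function('c')(B, x) = Add(Mul(Add(-2, Mul(-1, 12)), B), -101) = Add(Mul(Add(-2, -12), B), -101) = Add(Mul(-14, B), -101) = Add(-101, Mul(-14, B)))
Add(Function('c')(5, 72), Function('H')(173)) = Add(Add(-101, Mul(-14, 5)), Add(-3, 173)) = Add(Add(-101, -70), 170) = Add(-171, 170) = -1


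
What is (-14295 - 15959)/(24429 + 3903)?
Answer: -15127/14166 ≈ -1.0678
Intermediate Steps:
(-14295 - 15959)/(24429 + 3903) = -30254/28332 = -30254*1/28332 = -15127/14166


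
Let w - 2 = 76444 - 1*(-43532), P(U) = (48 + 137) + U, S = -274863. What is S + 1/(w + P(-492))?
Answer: -32893130072/119671 ≈ -2.7486e+5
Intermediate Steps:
P(U) = 185 + U
w = 119978 (w = 2 + (76444 - 1*(-43532)) = 2 + (76444 + 43532) = 2 + 119976 = 119978)
S + 1/(w + P(-492)) = -274863 + 1/(119978 + (185 - 492)) = -274863 + 1/(119978 - 307) = -274863 + 1/119671 = -32893130072/119671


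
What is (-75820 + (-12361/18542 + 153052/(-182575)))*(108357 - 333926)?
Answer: 57898818377028864871/3385305650 ≈ 1.7103e+10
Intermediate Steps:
(-75820 + (-12361/18542 + 153052/(-182575)))*(108357 - 333926) = (-75820 + (-12361*1/18542 + 153052*(-1/182575)))*(-225569) = (-75820 + (-12361/18542 - 153052/182575))*(-225569) = (-75820 - 5094699759/3385305650)*(-225569) = -256678969082759/3385305650*(-225569) = 57898818377028864871/3385305650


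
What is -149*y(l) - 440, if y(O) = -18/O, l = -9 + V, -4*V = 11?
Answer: -31408/47 ≈ -668.25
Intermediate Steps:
V = -11/4 (V = -1/4*11 = -11/4 ≈ -2.7500)
l = -47/4 (l = -9 - 11/4 = -47/4 ≈ -11.750)
-149*y(l) - 440 = -(-2682)/(-47/4) - 440 = -(-2682)*(-4)/47 - 440 = -149*72/47 - 440 = -10728/47 - 440 = -31408/47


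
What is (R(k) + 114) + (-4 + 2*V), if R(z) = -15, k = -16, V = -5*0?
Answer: 95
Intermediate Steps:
V = 0
(R(k) + 114) + (-4 + 2*V) = (-15 + 114) + (-4 + 2*0) = 99 + (-4 + 0) = 99 - 4 = 95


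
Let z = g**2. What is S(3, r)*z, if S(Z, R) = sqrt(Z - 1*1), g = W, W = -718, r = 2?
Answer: 515524*sqrt(2) ≈ 7.2906e+5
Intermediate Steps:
g = -718
S(Z, R) = sqrt(-1 + Z) (S(Z, R) = sqrt(Z - 1) = sqrt(-1 + Z))
z = 515524 (z = (-718)**2 = 515524)
S(3, r)*z = sqrt(-1 + 3)*515524 = sqrt(2)*515524 = 515524*sqrt(2)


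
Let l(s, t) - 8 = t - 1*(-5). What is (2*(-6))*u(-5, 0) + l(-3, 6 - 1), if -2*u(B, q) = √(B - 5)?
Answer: 18 + 6*I*√10 ≈ 18.0 + 18.974*I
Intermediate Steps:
l(s, t) = 13 + t (l(s, t) = 8 + (t - 1*(-5)) = 8 + (t + 5) = 8 + (5 + t) = 13 + t)
u(B, q) = -√(-5 + B)/2 (u(B, q) = -√(B - 5)/2 = -√(-5 + B)/2)
(2*(-6))*u(-5, 0) + l(-3, 6 - 1) = (2*(-6))*(-√(-5 - 5)/2) + (13 + (6 - 1)) = -(-6)*√(-10) + (13 + 5) = -(-6)*I*√10 + 18 = 6*I*√10 + 18 = 18 + 6*I*√10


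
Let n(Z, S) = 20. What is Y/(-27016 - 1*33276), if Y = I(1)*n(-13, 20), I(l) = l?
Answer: -5/15073 ≈ -0.00033172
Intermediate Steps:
Y = 20 (Y = 1*20 = 20)
Y/(-27016 - 1*33276) = 20/(-27016 - 1*33276) = 20/(-27016 - 33276) = 20/(-60292) = 20*(-1/60292) = -5/15073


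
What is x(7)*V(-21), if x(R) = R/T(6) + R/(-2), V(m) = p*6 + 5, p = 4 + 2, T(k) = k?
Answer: -287/3 ≈ -95.667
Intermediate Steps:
p = 6
V(m) = 41 (V(m) = 6*6 + 5 = 36 + 5 = 41)
x(R) = -R/3 (x(R) = R/6 + R/(-2) = R*(⅙) + R*(-½) = R/6 - R/2 = -R/3)
x(7)*V(-21) = -⅓*7*41 = -7/3*41 = -287/3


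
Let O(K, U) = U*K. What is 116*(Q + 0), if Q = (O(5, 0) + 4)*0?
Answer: 0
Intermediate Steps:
O(K, U) = K*U
Q = 0 (Q = (5*0 + 4)*0 = (0 + 4)*0 = 4*0 = 0)
116*(Q + 0) = 116*(0 + 0) = 116*0 = 0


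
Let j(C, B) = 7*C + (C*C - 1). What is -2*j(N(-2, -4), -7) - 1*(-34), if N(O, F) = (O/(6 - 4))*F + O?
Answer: 0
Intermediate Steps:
N(O, F) = O + F*O/2 (N(O, F) = (O/2)*F + O = F*O/2 + O = O + F*O/2)
j(C, B) = -1 + C**2 + 7*C (j(C, B) = 7*C + (C**2 - 1) = 7*C + (-1 + C**2) = -1 + C**2 + 7*C)
-2*j(N(-2, -4), -7) - 1*(-34) = -2*(-1 + ((1/2)*(-2)*(2 - 4))**2 + 7*((1/2)*(-2)*(2 - 4))) - 1*(-34) = -2*(-1 + ((1/2)*(-2)*(-2))**2 + 7*((1/2)*(-2)*(-2))) + 34 = -2*(-1 + 2**2 + 7*2) + 34 = -2*(-1 + 4 + 14) + 34 = -2*17 + 34 = -34 + 34 = 0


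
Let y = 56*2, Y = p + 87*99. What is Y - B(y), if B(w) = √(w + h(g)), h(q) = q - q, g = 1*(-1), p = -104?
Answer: 8509 - 4*√7 ≈ 8498.4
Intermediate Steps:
Y = 8509 (Y = -104 + 87*99 = -104 + 8613 = 8509)
g = -1
h(q) = 0
y = 112
B(w) = √w (B(w) = √(w + 0) = √w)
Y - B(y) = 8509 - √112 = 8509 - 4*√7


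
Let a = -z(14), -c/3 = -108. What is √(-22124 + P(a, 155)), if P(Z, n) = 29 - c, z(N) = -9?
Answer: 3*I*√2491 ≈ 149.73*I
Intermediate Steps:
c = 324 (c = -3*(-108) = 324)
a = 9 (a = -1*(-9) = 9)
P(Z, n) = -295 (P(Z, n) = 29 - 1*324 = 29 - 324 = -295)
√(-22124 + P(a, 155)) = √(-22124 - 295) = √(-22419) = 3*I*√2491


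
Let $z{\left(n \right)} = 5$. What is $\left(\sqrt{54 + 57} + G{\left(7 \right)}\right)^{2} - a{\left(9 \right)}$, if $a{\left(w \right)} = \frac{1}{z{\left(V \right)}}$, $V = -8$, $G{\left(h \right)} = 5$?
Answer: $\frac{679}{5} + 10 \sqrt{111} \approx 241.16$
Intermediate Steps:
$a{\left(w \right)} = \frac{1}{5}$
$\left(\sqrt{54 + 57} + G{\left(7 \right)}\right)^{2} - a{\left(9 \right)} = \left(\sqrt{54 + 57} + 5\right)^{2} - \frac{1}{5} = \left(\sqrt{111} + 5\right)^{2} - \frac{1}{5} = \left(5 + \sqrt{111}\right)^{2} - \frac{1}{5} = - \frac{1}{5} + \left(5 + \sqrt{111}\right)^{2}$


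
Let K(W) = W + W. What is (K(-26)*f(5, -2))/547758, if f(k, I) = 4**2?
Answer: -416/273879 ≈ -0.0015189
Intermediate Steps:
f(k, I) = 16
K(W) = 2*W
(K(-26)*f(5, -2))/547758 = ((2*(-26))*16)/547758 = -52*16*(1/547758) = -832*1/547758 = -416/273879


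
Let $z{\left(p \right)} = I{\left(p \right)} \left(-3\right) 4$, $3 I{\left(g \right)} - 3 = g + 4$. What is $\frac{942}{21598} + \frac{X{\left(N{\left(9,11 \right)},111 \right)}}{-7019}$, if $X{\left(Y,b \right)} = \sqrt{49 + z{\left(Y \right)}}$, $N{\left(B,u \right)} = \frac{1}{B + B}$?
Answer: $\frac{471}{10799} - \frac{\sqrt{187}}{21057} \approx 0.042966$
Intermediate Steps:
$I{\left(g \right)} = \frac{7}{3} + \frac{g}{3}$ ($I{\left(g \right)} = 1 + \frac{g + 4}{3} = 1 + \frac{4 + g}{3} = 1 + \left(\frac{4}{3} + \frac{g}{3}\right) = \frac{7}{3} + \frac{g}{3}$)
$z{\left(p \right)} = -28 - 4 p$ ($z{\left(p \right)} = \left(\frac{7}{3} + \frac{p}{3}\right) \left(-3\right) 4 = \left(-7 - p\right) 4 = -28 - 4 p$)
$N{\left(B,u \right)} = \frac{1}{2 B}$
$X{\left(Y,b \right)} = \sqrt{21 - 4 Y}$ ($X{\left(Y,b \right)} = \sqrt{49 - \left(28 + 4 Y\right)} = \sqrt{21 - 4 Y}$)
$\frac{942}{21598} + \frac{X{\left(N{\left(9,11 \right)},111 \right)}}{-7019} = \frac{942}{21598} + \frac{\sqrt{21 - 4 \frac{1}{2 \cdot 9}}}{-7019} = 942 \cdot \frac{1}{21598} + \sqrt{21 - 4 \cdot \frac{1}{2} \cdot \frac{1}{9}} \left(- \frac{1}{7019}\right) = \frac{471}{10799} + \sqrt{21 - \frac{2}{9}} \left(- \frac{1}{7019}\right) = \frac{471}{10799} + \sqrt{\frac{187}{9}} \left(- \frac{1}{7019}\right) = \frac{471}{10799} + \frac{\sqrt{187}}{3} \left(- \frac{1}{7019}\right) = \frac{471}{10799} - \frac{\sqrt{187}}{21057}$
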